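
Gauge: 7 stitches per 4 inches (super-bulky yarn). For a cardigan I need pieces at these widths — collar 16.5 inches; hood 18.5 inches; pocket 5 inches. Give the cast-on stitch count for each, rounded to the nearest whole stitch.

collar 29; hood 32; pocket 9.

Rate = 7/4 = 1.75 sts per in.
collar: 16.5 × 1.75 = 28.88 → 29.
hood: 18.5 × 1.75 = 32.38 → 32.
pocket: 5 × 1.75 = 8.75 → 9.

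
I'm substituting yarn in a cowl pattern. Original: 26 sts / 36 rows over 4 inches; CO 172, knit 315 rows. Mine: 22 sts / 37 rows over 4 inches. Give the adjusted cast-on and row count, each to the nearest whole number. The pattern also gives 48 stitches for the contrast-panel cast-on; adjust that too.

Cast on 146 stitches; work 324 rows; contrast-panel cast-on 41 stitches.

Stitches: 172 × 22/26 = 145.54 → 146.
Rows: 315 × 37/36 = 323.75 → 324.
contrast-panel cast-on: 48 × 22/26 = 40.62 → 41.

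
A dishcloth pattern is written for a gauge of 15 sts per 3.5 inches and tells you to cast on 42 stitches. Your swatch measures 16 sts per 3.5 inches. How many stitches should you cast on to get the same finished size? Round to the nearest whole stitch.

Cast on 45 stitches.

Scale factor = 16 / 15 = 1.067.
42 × 16 / 15 = 44.80 sts.
→ 45 sts.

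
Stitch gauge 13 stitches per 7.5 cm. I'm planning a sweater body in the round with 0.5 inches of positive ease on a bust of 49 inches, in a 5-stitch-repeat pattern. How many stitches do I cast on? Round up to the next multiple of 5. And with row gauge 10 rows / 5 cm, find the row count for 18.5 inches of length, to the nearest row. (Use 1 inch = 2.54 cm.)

Finished = 49 + 0.5 = 49.5 inches.
49.5 inches × 2.54 = 125.73 cm.
13/7.5 = 1.733 sts per cm; 125.73 × 1.733 = 217.93 sts.
Next multiple of 5 → 220.
18.5 inches = 46.99 cm; × 2 = 93.98 → 94 rows.

Cast on 220 stitches; work 94 rows.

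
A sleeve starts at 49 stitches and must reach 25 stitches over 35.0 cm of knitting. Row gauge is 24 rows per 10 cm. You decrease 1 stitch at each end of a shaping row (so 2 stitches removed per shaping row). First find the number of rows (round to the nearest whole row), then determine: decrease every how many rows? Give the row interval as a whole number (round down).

Rows = 35.0 × 2.4 = 84.0 → 84 rows.
Stitches to remove: 24 → 12 shaping rows (at 2 st each).
84 / 12 = 7.00 → every 7 rows.

Decrease every 7th row.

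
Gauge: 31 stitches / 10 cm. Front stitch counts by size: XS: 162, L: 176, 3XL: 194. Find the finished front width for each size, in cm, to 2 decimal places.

XS 52.26 cm; L 56.77 cm; 3XL 62.58 cm.

31/10 = 3.1 sts per cm.
XS: 162 / 3.1 = 52.258 → 52.26 cm.
L: 176 / 3.1 = 56.774 → 56.77 cm.
3XL: 194 / 3.1 = 62.581 → 62.58 cm.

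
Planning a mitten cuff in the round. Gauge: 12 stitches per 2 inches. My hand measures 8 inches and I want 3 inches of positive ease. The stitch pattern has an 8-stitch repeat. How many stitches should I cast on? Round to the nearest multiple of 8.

Cast on 64 stitches.

Finished = 8 + 3 = 11 inches.
12 / 2 = 6 sts/in.
11 × 6 = 66.00 sts.
Nearest multiple of 8: 64.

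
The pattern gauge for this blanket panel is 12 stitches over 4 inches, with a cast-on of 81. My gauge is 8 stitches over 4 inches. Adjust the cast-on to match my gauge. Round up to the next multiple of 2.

Cast on 54 stitches.

Scale factor = 8 / 12 = 0.667.
81 × 8 / 12 = 54.00 sts.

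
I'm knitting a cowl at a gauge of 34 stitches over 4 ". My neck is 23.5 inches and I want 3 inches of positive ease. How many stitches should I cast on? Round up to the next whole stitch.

CO 226 sts.

Finished = 23.5 + 3 = 26.5 in.
34 / 4 = 8.5 sts per inch.
26.50 × 8.5 = 225.25 sts.
→ 226 sts.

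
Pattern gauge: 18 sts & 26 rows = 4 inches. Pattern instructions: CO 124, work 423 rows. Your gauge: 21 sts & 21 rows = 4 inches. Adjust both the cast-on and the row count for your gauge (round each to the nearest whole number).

Cast on 145 stitches; work 342 rows.

Stitches: 124 × 21/18 = 144.67 → 145.
Rows: 423 × 21/26 = 341.65 → 342.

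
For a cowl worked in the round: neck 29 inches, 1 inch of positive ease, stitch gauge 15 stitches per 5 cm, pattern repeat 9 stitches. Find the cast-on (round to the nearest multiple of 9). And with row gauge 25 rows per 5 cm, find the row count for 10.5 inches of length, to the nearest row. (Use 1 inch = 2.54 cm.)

Finished = 29 + 1 = 30 inches.
30 inches × 2.54 = 76.20 cm.
15/5 = 3 sts per cm; 76.20 × 3 = 228.60 sts.
Nearest multiple of 9 → 225.
10.5 inches = 26.67 cm; × 5 = 133.35 → 133 rows.

Cast on 225 stitches; work 133 rows.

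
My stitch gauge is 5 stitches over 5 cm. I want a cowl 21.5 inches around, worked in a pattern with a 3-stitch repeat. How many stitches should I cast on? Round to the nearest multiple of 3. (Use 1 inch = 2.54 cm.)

21.5 in = 21.5 × 2.54 = 54.61 cm.
5 / 5 = 1 sts/cm.
54.61 × 1 = 54.61 sts.
→ 54.

CO 54 sts.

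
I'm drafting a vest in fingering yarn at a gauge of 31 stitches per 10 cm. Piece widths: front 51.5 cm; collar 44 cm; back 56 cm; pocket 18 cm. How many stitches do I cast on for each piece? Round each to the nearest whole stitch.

Rate = 31/10 = 3.1 sts per cm.
front: 51.5 × 3.1 = 159.65 → 160.
collar: 44 × 3.1 = 136.40 → 136.
back: 56 × 3.1 = 173.60 → 174.
pocket: 18 × 3.1 = 55.80 → 56.

front 160; collar 136; back 174; pocket 56.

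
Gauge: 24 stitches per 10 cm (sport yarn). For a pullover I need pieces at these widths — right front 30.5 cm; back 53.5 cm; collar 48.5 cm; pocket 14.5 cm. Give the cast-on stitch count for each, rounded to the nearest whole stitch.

Rate = 24/10 = 2.4 sts per cm.
right front: 30.5 × 2.4 = 73.20 → 73.
back: 53.5 × 2.4 = 128.40 → 128.
collar: 48.5 × 2.4 = 116.40 → 116.
pocket: 14.5 × 2.4 = 34.80 → 35.

right front 73; back 128; collar 116; pocket 35.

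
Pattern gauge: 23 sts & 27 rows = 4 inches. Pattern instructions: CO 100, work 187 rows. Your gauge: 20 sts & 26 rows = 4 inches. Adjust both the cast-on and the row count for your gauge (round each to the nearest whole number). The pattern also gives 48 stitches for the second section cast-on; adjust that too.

Stitches: 100 × 20/23 = 86.96 → 87.
Rows: 187 × 26/27 = 180.07 → 180.
second section cast-on: 48 × 20/23 = 41.74 → 42.

Cast on 87 stitches; work 180 rows; second section cast-on 42 stitches.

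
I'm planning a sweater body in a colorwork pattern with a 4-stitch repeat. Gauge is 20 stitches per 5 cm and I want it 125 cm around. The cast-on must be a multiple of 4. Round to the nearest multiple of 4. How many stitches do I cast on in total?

500 stitches.

20 / 5 = 4 sts per cm.
125 × 4 = 500.00 sts.
Nearest multiple of 4: 500.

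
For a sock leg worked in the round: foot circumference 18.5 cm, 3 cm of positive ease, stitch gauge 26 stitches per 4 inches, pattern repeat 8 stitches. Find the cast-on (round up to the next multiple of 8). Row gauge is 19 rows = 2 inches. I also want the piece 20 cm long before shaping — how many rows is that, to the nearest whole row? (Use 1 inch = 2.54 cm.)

Cast on 56 stitches; work 75 rows.

Finished = 18.5 + 3 = 21.5 cm.
21.5 cm × 1/2.54 = 8.46 inches.
26/4 = 6.5 sts per in; 8.46 × 6.5 = 55.02 sts.
Next multiple of 8 → 56.
20 cm = 7.87 inches; × 9.5 = 74.80 → 75 rows.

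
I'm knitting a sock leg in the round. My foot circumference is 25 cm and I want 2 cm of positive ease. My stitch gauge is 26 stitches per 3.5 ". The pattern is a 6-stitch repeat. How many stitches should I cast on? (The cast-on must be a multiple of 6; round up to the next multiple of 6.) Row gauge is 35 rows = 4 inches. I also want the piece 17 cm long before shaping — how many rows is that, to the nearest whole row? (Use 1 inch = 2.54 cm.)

Cast on 84 stitches; work 59 rows.

Finished = 25 + 2 = 27 cm.
27 cm × 1/2.54 = 10.63 inches.
26/3.5 = 7.429 sts per in; 10.63 × 7.429 = 78.97 sts.
Next multiple of 6 → 84.
17 cm = 6.69 inches; × 8.75 = 58.56 → 59 rows.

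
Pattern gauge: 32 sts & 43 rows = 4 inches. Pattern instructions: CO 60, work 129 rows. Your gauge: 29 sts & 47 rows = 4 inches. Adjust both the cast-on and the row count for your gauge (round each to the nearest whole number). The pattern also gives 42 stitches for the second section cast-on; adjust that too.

Cast on 54 stitches; work 141 rows; second section cast-on 38 stitches.

Stitches: 60 × 29/32 = 54.38 → 54.
Rows: 129 × 47/43 = 141.00 → 141.
second section cast-on: 42 × 29/32 = 38.06 → 38.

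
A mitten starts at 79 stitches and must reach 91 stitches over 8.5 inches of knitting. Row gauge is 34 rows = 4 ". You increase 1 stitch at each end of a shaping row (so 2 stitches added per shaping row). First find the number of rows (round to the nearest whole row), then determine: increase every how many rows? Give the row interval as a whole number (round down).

Increase every 12th row.

Rows = 8.5 × 8.5 = 72.2 → 72 rows.
Stitches to add: 12 → 6 shaping rows (at 2 st each).
72 / 6 = 12.00 → every 12 rows.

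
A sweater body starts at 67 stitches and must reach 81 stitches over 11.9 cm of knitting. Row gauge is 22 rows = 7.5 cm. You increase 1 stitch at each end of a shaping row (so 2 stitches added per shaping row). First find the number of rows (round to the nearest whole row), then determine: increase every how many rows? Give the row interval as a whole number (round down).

Increase every 5th row.

Rows = 11.9 × 2.933 = 34.9 → 35 rows.
Stitches to add: 14 → 7 shaping rows (at 2 st each).
35 / 7 = 5.00 → every 5 rows.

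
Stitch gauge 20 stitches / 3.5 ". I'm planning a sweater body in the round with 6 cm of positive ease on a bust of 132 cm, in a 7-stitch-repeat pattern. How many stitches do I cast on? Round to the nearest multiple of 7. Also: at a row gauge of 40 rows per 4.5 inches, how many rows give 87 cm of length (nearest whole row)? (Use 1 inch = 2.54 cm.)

Cast on 308 stitches; work 304 rows.

Finished = 132 + 6 = 138 cm.
138 cm × 1/2.54 = 54.33 inches.
20/3.5 = 5.714 sts per in; 54.33 × 5.714 = 310.46 sts.
Nearest multiple of 7 → 308.
87 cm = 34.25 inches; × 8.889 = 304.46 → 304 rows.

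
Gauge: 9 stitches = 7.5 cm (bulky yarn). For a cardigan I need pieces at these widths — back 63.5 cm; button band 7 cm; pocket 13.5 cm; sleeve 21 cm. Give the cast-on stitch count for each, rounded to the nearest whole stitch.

back 76; button band 8; pocket 16; sleeve 25.

Rate = 9/7.5 = 1.2 sts per cm.
back: 63.5 × 1.2 = 76.20 → 76.
button band: 7 × 1.2 = 8.40 → 8.
pocket: 13.5 × 1.2 = 16.20 → 16.
sleeve: 21 × 1.2 = 25.20 → 25.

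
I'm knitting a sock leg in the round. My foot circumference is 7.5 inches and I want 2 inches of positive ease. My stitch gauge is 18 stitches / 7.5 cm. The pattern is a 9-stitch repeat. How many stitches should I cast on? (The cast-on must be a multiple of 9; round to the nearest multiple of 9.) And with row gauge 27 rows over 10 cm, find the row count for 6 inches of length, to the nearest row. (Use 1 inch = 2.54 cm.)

Cast on 54 stitches; work 41 rows.

Finished = 7.5 + 2 = 9.5 inches.
9.5 inches × 2.54 = 24.13 cm.
18/7.5 = 2.4 sts per cm; 24.13 × 2.4 = 57.91 sts.
Nearest multiple of 9 → 54.
6 inches = 15.24 cm; × 2.7 = 41.15 → 41 rows.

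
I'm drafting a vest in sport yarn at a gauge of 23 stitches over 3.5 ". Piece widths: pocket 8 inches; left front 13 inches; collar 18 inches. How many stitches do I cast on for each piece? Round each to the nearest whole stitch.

Rate = 23/3.5 = 6.571 sts per in.
pocket: 8 × 6.571 = 52.57 → 53.
left front: 13 × 6.571 = 85.43 → 85.
collar: 18 × 6.571 = 118.29 → 118.

pocket 53; left front 85; collar 118.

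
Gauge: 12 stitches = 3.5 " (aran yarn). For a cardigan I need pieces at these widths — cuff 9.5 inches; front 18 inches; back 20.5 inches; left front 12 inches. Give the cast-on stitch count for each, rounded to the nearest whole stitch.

Rate = 12/3.5 = 3.429 sts per in.
cuff: 9.5 × 3.429 = 32.57 → 33.
front: 18 × 3.429 = 61.71 → 62.
back: 20.5 × 3.429 = 70.29 → 70.
left front: 12 × 3.429 = 41.14 → 41.

cuff 33; front 62; back 70; left front 41.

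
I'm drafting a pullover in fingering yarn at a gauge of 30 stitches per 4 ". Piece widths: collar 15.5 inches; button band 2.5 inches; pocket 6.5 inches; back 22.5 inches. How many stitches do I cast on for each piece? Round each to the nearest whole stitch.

Rate = 30/4 = 7.5 sts per in.
collar: 15.5 × 7.5 = 116.25 → 116.
button band: 2.5 × 7.5 = 18.75 → 19.
pocket: 6.5 × 7.5 = 48.75 → 49.
back: 22.5 × 7.5 = 168.75 → 169.

collar 116; button band 19; pocket 49; back 169.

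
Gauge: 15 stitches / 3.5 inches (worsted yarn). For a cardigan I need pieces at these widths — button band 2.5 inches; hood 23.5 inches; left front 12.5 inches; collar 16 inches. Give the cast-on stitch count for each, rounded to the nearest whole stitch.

Rate = 15/3.5 = 4.286 sts per in.
button band: 2.5 × 4.286 = 10.71 → 11.
hood: 23.5 × 4.286 = 100.71 → 101.
left front: 12.5 × 4.286 = 53.57 → 54.
collar: 16 × 4.286 = 68.57 → 69.

button band 11; hood 101; left front 54; collar 69.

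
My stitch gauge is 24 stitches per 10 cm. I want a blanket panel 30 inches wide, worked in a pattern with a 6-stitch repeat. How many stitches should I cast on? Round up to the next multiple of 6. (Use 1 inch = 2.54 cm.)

30 in = 30 × 2.54 = 76.20 cm.
24 / 10 = 2.4 sts/cm.
76.20 × 2.4 = 182.88 sts.
→ 186.

186 stitches.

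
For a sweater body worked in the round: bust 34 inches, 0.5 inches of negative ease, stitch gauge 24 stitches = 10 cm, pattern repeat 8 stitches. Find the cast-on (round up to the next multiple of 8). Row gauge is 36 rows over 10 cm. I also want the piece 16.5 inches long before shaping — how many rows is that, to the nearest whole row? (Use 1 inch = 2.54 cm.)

Finished = 34 − 0.5 = 33.5 inches.
33.5 inches × 2.54 = 85.09 cm.
24/10 = 2.4 sts per cm; 85.09 × 2.4 = 204.22 sts.
Next multiple of 8 → 208.
16.5 inches = 41.91 cm; × 3.6 = 150.88 → 151 rows.

Cast on 208 stitches; work 151 rows.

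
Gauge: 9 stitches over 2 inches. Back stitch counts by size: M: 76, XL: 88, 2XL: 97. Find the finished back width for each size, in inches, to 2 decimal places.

9/2 = 4.5 sts per in.
M: 76 / 4.5 = 16.889 → 16.89 in.
XL: 88 / 4.5 = 19.556 → 19.56 in.
2XL: 97 / 4.5 = 21.556 → 21.56 in.

M 16.89 inches; XL 19.56 inches; 2XL 21.56 inches.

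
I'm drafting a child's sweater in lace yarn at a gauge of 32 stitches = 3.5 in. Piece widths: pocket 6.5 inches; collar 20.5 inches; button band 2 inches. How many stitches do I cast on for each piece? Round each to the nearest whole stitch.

pocket 59; collar 187; button band 18.

Rate = 32/3.5 = 9.143 sts per in.
pocket: 6.5 × 9.143 = 59.43 → 59.
collar: 20.5 × 9.143 = 187.43 → 187.
button band: 2 × 9.143 = 18.29 → 18.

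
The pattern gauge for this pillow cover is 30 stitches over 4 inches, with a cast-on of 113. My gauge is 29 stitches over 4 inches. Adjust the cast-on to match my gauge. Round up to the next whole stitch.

Scale factor = 29 / 30 = 0.967.
113 × 29 / 30 = 109.23 sts.
→ 110 sts.

Cast on 110 stitches.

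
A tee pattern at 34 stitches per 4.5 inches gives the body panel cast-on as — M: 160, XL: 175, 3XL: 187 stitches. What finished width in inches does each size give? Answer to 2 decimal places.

M 21.18 inches; XL 23.16 inches; 3XL 24.75 inches.

34/4.5 = 7.556 sts per in.
M: 160 / 7.556 = 21.176 → 21.18 in.
XL: 175 / 7.556 = 23.162 → 23.16 in.
3XL: 187 / 7.556 = 24.750 → 24.75 in.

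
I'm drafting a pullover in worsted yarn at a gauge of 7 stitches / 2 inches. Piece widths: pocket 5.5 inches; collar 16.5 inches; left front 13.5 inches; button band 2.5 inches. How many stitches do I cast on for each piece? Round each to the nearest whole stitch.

pocket 19; collar 58; left front 47; button band 9.

Rate = 7/2 = 3.5 sts per in.
pocket: 5.5 × 3.5 = 19.25 → 19.
collar: 16.5 × 3.5 = 57.75 → 58.
left front: 13.5 × 3.5 = 47.25 → 47.
button band: 2.5 × 3.5 = 8.75 → 9.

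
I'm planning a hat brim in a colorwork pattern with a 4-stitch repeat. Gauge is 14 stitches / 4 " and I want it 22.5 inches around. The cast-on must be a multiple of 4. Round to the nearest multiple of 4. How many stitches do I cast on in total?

14 / 4 = 3.5 sts per inch.
22.5 × 3.5 = 78.75 sts.
Nearest multiple of 4: 80.

Cast on 80 stitches.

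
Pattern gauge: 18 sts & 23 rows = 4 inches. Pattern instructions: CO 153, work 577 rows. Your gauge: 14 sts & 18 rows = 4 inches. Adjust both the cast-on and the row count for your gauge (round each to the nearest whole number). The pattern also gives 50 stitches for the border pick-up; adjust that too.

Stitches: 153 × 14/18 = 119.00 → 119.
Rows: 577 × 18/23 = 451.57 → 452.
border pick-up: 50 × 14/18 = 38.89 → 39.

Cast on 119 stitches; work 452 rows; border pick-up 39 stitches.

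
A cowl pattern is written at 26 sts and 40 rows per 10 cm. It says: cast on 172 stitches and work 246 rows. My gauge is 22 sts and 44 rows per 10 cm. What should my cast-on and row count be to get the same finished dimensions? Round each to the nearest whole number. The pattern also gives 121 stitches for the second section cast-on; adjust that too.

Cast on 146 stitches; work 271 rows; second section cast-on 102 stitches.

Stitches: 172 × 22/26 = 145.54 → 146.
Rows: 246 × 44/40 = 270.60 → 271.
second section cast-on: 121 × 22/26 = 102.38 → 102.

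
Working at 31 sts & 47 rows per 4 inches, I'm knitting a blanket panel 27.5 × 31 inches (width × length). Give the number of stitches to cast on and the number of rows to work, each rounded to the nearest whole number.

Cast on 213 stitches and work 364 rows.

Stitch gauge = 31/4 = 7.75 sts/in; 27.5 × 7.75 = 213.12 → 213 sts.
Row gauge = 47/4 = 11.75 rows/in; 31 × 11.75 = 364.25 → 364 rows.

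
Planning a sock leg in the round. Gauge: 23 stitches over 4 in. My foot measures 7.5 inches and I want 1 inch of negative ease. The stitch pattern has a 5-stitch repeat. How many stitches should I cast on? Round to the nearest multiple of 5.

Finished = 7.5 − 1 = 6.5 inches.
23 / 4 = 5.75 sts/in.
6.5 × 5.75 = 37.38 sts.
Nearest multiple of 5: 35.

35 stitches.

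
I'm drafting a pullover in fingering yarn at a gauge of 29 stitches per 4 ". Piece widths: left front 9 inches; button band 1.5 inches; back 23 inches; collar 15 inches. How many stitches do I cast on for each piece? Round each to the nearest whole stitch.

Rate = 29/4 = 7.25 sts per in.
left front: 9 × 7.25 = 65.25 → 65.
button band: 1.5 × 7.25 = 10.88 → 11.
back: 23 × 7.25 = 166.75 → 167.
collar: 15 × 7.25 = 108.75 → 109.

left front 65; button band 11; back 167; collar 109.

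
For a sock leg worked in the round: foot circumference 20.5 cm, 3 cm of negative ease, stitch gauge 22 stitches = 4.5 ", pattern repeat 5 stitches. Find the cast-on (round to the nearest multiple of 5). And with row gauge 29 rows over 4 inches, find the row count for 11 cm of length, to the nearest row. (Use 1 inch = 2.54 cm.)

Cast on 35 stitches; work 31 rows.

Finished = 20.5 − 3 = 17.5 cm.
17.5 cm × 1/2.54 = 6.89 inches.
22/4.5 = 4.889 sts per in; 6.89 × 4.889 = 33.68 sts.
Nearest multiple of 5 → 35.
11 cm = 4.33 inches; × 7.25 = 31.40 → 31 rows.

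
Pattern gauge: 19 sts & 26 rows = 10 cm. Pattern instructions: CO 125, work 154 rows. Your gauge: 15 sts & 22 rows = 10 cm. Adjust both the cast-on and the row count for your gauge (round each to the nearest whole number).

Stitches: 125 × 15/19 = 98.68 → 99.
Rows: 154 × 22/26 = 130.31 → 130.

Cast on 99 stitches; work 130 rows.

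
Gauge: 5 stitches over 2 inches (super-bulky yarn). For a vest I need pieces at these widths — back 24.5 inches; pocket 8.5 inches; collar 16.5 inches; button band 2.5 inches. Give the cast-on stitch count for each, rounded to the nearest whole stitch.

back 61; pocket 21; collar 41; button band 6.

Rate = 5/2 = 2.5 sts per in.
back: 24.5 × 2.5 = 61.25 → 61.
pocket: 8.5 × 2.5 = 21.25 → 21.
collar: 16.5 × 2.5 = 41.25 → 41.
button band: 2.5 × 2.5 = 6.25 → 6.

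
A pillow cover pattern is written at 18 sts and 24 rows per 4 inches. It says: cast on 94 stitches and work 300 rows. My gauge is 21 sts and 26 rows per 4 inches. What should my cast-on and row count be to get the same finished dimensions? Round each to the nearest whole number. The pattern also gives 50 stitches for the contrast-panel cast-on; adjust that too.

Cast on 110 stitches; work 325 rows; contrast-panel cast-on 58 stitches.

Stitches: 94 × 21/18 = 109.67 → 110.
Rows: 300 × 26/24 = 325.00 → 325.
contrast-panel cast-on: 50 × 21/18 = 58.33 → 58.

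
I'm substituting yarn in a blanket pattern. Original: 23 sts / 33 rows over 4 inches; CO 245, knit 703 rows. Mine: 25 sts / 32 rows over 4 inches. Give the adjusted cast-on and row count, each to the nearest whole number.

Cast on 266 stitches; work 682 rows.

Stitches: 245 × 25/23 = 266.30 → 266.
Rows: 703 × 32/33 = 681.70 → 682.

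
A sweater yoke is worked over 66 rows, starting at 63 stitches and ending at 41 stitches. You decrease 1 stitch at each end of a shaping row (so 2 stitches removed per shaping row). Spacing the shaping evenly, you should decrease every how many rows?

Decrease every 6th row.

Stitches to remove: |41 − 63| = 22.
Shaping rows needed: 22 / 2 = 11.
66 rows / 11 = every 6 rows.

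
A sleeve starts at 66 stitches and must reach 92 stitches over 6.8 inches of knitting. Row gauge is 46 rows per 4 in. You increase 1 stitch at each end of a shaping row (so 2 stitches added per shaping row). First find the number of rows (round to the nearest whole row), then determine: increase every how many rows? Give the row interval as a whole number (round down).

Rows = 6.8 × 11.5 = 78.2 → 78 rows.
Stitches to add: 26 → 13 shaping rows (at 2 st each).
78 / 13 = 6.00 → every 6 rows.

Increase every 6th row.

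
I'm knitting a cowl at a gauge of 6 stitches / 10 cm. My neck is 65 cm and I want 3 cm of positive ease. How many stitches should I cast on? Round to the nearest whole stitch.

Finished = 65 + 3 = 68 cm.
6 / 10 = 0.6 sts per cm.
68.00 × 0.6 = 40.80 sts.
→ 41 sts.

Cast on 41 stitches.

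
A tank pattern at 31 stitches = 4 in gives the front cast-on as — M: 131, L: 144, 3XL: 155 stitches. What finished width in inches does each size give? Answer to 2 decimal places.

M 16.90 inches; L 18.58 inches; 3XL 20.00 inches.

31/4 = 7.75 sts per in.
M: 131 / 7.75 = 16.903 → 16.90 in.
L: 144 / 7.75 = 18.581 → 18.58 in.
3XL: 155 / 7.75 = 20.000 → 20.00 in.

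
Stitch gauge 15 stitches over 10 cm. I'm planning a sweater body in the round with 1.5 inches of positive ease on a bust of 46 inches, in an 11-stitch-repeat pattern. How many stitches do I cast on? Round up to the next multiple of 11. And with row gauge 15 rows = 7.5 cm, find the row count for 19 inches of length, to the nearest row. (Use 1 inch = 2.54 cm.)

Finished = 46 + 1.5 = 47.5 inches.
47.5 inches × 2.54 = 120.65 cm.
15/10 = 1.5 sts per cm; 120.65 × 1.5 = 180.97 sts.
Next multiple of 11 → 187.
19 inches = 48.26 cm; × 2 = 96.52 → 97 rows.

Cast on 187 stitches; work 97 rows.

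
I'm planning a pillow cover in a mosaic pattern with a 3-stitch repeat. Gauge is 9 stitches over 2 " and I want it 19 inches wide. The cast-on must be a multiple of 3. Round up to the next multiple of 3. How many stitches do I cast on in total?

Cast on 87 stitches.

9 / 2 = 4.5 sts per inch.
19 × 4.5 = 85.50 sts.
Next multiple of 3: 87.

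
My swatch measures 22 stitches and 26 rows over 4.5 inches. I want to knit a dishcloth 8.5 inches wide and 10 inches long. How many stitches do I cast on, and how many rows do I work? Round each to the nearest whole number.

Cast on 42 stitches and work 58 rows.

Stitch gauge = 22/4.5 = 4.889 sts/in; 8.5 × 4.889 = 41.56 → 42 sts.
Row gauge = 26/4.5 = 5.778 rows/in; 10 × 5.778 = 57.78 → 58 rows.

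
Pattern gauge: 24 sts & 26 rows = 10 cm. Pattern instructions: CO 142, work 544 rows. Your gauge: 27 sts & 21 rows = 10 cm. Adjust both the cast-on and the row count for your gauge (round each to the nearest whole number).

Cast on 160 stitches; work 439 rows.

Stitches: 142 × 27/24 = 159.75 → 160.
Rows: 544 × 21/26 = 439.38 → 439.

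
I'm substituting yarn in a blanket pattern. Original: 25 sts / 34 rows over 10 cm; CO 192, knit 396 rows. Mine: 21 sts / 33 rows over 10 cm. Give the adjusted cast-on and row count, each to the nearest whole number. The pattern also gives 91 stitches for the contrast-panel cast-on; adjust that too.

Stitches: 192 × 21/25 = 161.28 → 161.
Rows: 396 × 33/34 = 384.35 → 384.
contrast-panel cast-on: 91 × 21/25 = 76.44 → 76.

Cast on 161 stitches; work 384 rows; contrast-panel cast-on 76 stitches.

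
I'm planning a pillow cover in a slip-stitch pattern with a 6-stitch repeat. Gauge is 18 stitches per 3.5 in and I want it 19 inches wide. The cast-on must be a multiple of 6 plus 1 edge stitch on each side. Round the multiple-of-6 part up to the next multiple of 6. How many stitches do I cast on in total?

98 stitches.

18 / 3.5 = 5.143 sts per inch.
19 × 5.143 = 97.71 sts.
Less 2 edge sts → 95.71 for the repeat.
Next multiple of 6: 96.
Add back 2 edge sts → 98.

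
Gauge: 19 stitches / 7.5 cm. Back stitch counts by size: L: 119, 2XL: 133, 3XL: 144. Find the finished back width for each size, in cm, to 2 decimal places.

L 46.97 cm; 2XL 52.50 cm; 3XL 56.84 cm.

19/7.5 = 2.533 sts per cm.
L: 119 / 2.533 = 46.974 → 46.97 cm.
2XL: 133 / 2.533 = 52.500 → 52.50 cm.
3XL: 144 / 2.533 = 56.842 → 56.84 cm.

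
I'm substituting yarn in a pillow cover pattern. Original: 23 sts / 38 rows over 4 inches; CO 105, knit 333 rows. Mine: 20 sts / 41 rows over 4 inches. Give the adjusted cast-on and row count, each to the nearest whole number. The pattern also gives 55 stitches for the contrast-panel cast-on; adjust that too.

Stitches: 105 × 20/23 = 91.30 → 91.
Rows: 333 × 41/38 = 359.29 → 359.
contrast-panel cast-on: 55 × 20/23 = 47.83 → 48.

Cast on 91 stitches; work 359 rows; contrast-panel cast-on 48 stitches.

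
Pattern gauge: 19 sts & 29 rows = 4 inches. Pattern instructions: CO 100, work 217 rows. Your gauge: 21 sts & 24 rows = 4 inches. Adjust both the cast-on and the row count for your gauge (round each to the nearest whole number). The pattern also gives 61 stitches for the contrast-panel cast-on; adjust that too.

Stitches: 100 × 21/19 = 110.53 → 111.
Rows: 217 × 24/29 = 179.59 → 180.
contrast-panel cast-on: 61 × 21/19 = 67.42 → 67.

Cast on 111 stitches; work 180 rows; contrast-panel cast-on 67 stitches.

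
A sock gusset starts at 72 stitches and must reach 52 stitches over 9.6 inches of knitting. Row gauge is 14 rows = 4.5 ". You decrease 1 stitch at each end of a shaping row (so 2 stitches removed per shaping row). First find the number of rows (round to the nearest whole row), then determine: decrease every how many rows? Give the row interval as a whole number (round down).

Rows = 9.6 × 3.111 = 29.9 → 30 rows.
Stitches to remove: 20 → 10 shaping rows (at 2 st each).
30 / 10 = 3.00 → every 3 rows.

Decrease every 3rd row.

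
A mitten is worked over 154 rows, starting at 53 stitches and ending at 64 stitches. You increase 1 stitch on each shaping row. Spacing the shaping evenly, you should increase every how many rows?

Stitches to add: |64 − 53| = 11.
Shaping rows needed: 11 / 1 = 11.
154 rows / 11 = every 14 rows.

Increase every 14th row.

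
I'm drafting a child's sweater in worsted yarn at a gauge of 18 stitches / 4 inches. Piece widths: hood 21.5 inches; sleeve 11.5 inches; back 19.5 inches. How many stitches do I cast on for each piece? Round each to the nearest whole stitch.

Rate = 18/4 = 4.5 sts per in.
hood: 21.5 × 4.5 = 96.75 → 97.
sleeve: 11.5 × 4.5 = 51.75 → 52.
back: 19.5 × 4.5 = 87.75 → 88.

hood 97; sleeve 52; back 88.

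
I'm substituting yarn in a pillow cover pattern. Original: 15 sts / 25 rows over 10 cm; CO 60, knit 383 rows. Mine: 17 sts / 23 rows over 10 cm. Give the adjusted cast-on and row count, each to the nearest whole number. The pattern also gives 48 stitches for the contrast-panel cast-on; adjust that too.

Cast on 68 stitches; work 352 rows; contrast-panel cast-on 54 stitches.

Stitches: 60 × 17/15 = 68.00 → 68.
Rows: 383 × 23/25 = 352.36 → 352.
contrast-panel cast-on: 48 × 17/15 = 54.40 → 54.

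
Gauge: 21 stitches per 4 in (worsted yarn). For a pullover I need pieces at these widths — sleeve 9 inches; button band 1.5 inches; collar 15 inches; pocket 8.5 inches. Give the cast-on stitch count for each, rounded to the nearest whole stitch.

sleeve 47; button band 8; collar 79; pocket 45.

Rate = 21/4 = 5.25 sts per in.
sleeve: 9 × 5.25 = 47.25 → 47.
button band: 1.5 × 5.25 = 7.88 → 8.
collar: 15 × 5.25 = 78.75 → 79.
pocket: 8.5 × 5.25 = 44.62 → 45.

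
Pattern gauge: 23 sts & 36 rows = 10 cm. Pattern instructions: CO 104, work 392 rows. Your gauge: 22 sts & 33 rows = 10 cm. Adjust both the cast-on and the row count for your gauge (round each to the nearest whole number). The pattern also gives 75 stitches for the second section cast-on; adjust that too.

Cast on 99 stitches; work 359 rows; second section cast-on 72 stitches.

Stitches: 104 × 22/23 = 99.48 → 99.
Rows: 392 × 33/36 = 359.33 → 359.
second section cast-on: 75 × 22/23 = 71.74 → 72.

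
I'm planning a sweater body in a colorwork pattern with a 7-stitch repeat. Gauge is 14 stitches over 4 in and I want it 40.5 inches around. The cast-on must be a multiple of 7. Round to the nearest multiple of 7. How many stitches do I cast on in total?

14 / 4 = 3.5 sts per inch.
40.5 × 3.5 = 141.75 sts.
Nearest multiple of 7: 140.

CO 140 sts.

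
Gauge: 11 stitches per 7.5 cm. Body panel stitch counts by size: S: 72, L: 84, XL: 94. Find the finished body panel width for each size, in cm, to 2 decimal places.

11/7.5 = 1.467 sts per cm.
S: 72 / 1.467 = 49.091 → 49.09 cm.
L: 84 / 1.467 = 57.273 → 57.27 cm.
XL: 94 / 1.467 = 64.091 → 64.09 cm.

S 49.09 cm; L 57.27 cm; XL 64.09 cm.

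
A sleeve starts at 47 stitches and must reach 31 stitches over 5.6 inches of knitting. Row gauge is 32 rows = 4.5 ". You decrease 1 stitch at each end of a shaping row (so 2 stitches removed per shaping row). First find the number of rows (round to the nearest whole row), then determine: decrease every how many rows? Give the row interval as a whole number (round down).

Rows = 5.6 × 7.111 = 39.8 → 40 rows.
Stitches to remove: 16 → 8 shaping rows (at 2 st each).
40 / 8 = 5.00 → every 5 rows.

Decrease every 5th row.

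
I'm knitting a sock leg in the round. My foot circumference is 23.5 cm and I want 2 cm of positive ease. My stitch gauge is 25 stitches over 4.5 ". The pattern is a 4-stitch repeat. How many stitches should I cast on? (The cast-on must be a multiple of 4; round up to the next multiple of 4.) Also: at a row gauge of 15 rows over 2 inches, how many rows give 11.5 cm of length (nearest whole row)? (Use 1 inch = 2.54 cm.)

Finished = 23.5 + 2 = 25.5 cm.
25.5 cm × 1/2.54 = 10.04 inches.
25/4.5 = 5.556 sts per in; 10.04 × 5.556 = 55.77 sts.
Next multiple of 4 → 56.
11.5 cm = 4.53 inches; × 7.5 = 33.96 → 34 rows.

Cast on 56 stitches; work 34 rows.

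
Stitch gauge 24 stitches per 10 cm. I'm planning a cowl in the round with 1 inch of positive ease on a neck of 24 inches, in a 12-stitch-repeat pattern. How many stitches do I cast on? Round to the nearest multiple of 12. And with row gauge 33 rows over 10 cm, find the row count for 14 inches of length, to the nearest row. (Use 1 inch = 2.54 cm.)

Cast on 156 stitches; work 117 rows.

Finished = 24 + 1 = 25 inches.
25 inches × 2.54 = 63.50 cm.
24/10 = 2.4 sts per cm; 63.50 × 2.4 = 152.40 sts.
Nearest multiple of 12 → 156.
14 inches = 35.56 cm; × 3.3 = 117.35 → 117 rows.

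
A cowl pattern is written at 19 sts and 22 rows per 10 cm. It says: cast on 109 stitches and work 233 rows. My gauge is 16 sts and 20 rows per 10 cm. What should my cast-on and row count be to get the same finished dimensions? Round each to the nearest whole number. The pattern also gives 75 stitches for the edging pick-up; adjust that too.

Cast on 92 stitches; work 212 rows; edging pick-up 63 stitches.

Stitches: 109 × 16/19 = 91.79 → 92.
Rows: 233 × 20/22 = 211.82 → 212.
edging pick-up: 75 × 16/19 = 63.16 → 63.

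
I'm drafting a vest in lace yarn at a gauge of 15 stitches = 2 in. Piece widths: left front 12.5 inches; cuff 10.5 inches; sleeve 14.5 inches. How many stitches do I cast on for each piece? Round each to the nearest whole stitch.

left front 94; cuff 79; sleeve 109.

Rate = 15/2 = 7.5 sts per in.
left front: 12.5 × 7.5 = 93.75 → 94.
cuff: 10.5 × 7.5 = 78.75 → 79.
sleeve: 14.5 × 7.5 = 108.75 → 109.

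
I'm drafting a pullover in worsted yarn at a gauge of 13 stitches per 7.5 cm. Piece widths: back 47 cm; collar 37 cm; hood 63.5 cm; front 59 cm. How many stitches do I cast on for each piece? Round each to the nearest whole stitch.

Rate = 13/7.5 = 1.733 sts per cm.
back: 47 × 1.733 = 81.47 → 81.
collar: 37 × 1.733 = 64.13 → 64.
hood: 63.5 × 1.733 = 110.07 → 110.
front: 59 × 1.733 = 102.27 → 102.

back 81; collar 64; hood 110; front 102.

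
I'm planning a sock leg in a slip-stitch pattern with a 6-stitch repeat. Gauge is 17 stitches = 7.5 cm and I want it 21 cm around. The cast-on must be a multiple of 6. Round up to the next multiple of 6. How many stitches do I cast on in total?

17 / 7.5 = 2.267 sts per cm.
21 × 2.267 = 47.60 sts.
Next multiple of 6: 48.

Cast on 48 stitches.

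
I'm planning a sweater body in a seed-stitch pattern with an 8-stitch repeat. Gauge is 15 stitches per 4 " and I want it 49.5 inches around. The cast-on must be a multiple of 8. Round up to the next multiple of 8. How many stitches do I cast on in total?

Cast on 192 stitches.

15 / 4 = 3.75 sts per inch.
49.5 × 3.75 = 185.62 sts.
Next multiple of 8: 192.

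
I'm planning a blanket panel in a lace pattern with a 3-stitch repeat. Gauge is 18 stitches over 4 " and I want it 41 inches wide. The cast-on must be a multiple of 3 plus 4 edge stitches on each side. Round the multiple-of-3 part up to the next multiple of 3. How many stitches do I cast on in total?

CO 185 sts.

18 / 4 = 4.5 sts per inch.
41 × 4.5 = 184.50 sts.
Less 8 edge sts → 176.50 for the repeat.
Next multiple of 3: 177.
Add back 8 edge sts → 185.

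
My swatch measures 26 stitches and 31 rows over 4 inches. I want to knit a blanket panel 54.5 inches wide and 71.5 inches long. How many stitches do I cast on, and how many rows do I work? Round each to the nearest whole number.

Cast on 354 stitches and work 554 rows.

Stitch gauge = 26/4 = 6.5 sts/in; 54.5 × 6.5 = 354.25 → 354 sts.
Row gauge = 31/4 = 7.75 rows/in; 71.5 × 7.75 = 554.12 → 554 rows.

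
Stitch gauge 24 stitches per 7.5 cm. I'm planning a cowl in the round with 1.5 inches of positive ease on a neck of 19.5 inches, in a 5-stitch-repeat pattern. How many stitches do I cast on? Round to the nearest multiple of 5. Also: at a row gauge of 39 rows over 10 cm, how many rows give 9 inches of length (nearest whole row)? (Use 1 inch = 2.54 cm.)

Finished = 19.5 + 1.5 = 21 inches.
21 inches × 2.54 = 53.34 cm.
24/7.5 = 3.2 sts per cm; 53.34 × 3.2 = 170.69 sts.
Nearest multiple of 5 → 170.
9 inches = 22.86 cm; × 3.9 = 89.15 → 89 rows.

Cast on 170 stitches; work 89 rows.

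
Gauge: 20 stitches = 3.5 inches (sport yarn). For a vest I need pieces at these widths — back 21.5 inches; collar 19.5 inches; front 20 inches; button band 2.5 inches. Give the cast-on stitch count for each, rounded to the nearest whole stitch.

Rate = 20/3.5 = 5.714 sts per in.
back: 21.5 × 5.714 = 122.86 → 123.
collar: 19.5 × 5.714 = 111.43 → 111.
front: 20 × 5.714 = 114.29 → 114.
button band: 2.5 × 5.714 = 14.29 → 14.

back 123; collar 111; front 114; button band 14.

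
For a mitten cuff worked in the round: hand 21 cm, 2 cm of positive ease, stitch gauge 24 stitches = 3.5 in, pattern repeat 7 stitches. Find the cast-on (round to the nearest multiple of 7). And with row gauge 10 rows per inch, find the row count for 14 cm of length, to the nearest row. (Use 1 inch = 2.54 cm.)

Finished = 21 + 2 = 23 cm.
23 cm × 1/2.54 = 9.06 inches.
24/3.5 = 6.857 sts per in; 9.06 × 6.857 = 62.09 sts.
Nearest multiple of 7 → 63.
14 cm = 5.51 inches; × 10 = 55.12 → 55 rows.

Cast on 63 stitches; work 55 rows.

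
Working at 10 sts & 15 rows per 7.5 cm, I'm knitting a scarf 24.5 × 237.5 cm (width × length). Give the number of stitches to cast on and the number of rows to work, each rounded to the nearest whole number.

Cast on 33 stitches and work 475 rows.

Stitch gauge = 10/7.5 = 1.333 sts/cm; 24.5 × 1.333 = 32.67 → 33 sts.
Row gauge = 15/7.5 = 2 rows/cm; 237.5 × 2 = 475.00 → 475 rows.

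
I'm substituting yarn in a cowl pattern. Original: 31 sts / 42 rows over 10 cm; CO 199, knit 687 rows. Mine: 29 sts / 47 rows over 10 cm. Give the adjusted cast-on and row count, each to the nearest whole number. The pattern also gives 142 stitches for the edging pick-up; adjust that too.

Stitches: 199 × 29/31 = 186.16 → 186.
Rows: 687 × 47/42 = 768.79 → 769.
edging pick-up: 142 × 29/31 = 132.84 → 133.

Cast on 186 stitches; work 769 rows; edging pick-up 133 stitches.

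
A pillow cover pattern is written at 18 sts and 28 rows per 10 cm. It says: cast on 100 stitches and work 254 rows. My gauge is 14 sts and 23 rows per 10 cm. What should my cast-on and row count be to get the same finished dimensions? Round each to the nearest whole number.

Cast on 78 stitches; work 209 rows.

Stitches: 100 × 14/18 = 77.78 → 78.
Rows: 254 × 23/28 = 208.64 → 209.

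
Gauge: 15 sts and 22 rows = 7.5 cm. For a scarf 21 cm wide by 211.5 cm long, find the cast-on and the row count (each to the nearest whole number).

Cast on 42 stitches and work 620 rows.

Stitch gauge = 15/7.5 = 2 sts/cm; 21 × 2 = 42.00 → 42 sts.
Row gauge = 22/7.5 = 2.933 rows/cm; 211.5 × 2.933 = 620.40 → 620 rows.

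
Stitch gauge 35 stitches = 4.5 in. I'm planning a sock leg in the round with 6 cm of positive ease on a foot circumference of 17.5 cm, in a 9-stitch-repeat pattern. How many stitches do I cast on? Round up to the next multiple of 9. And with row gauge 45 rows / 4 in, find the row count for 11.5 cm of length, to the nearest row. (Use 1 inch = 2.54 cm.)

Cast on 72 stitches; work 51 rows.

Finished = 17.5 + 6 = 23.5 cm.
23.5 cm × 1/2.54 = 9.25 inches.
35/4.5 = 7.778 sts per in; 9.25 × 7.778 = 71.96 sts.
Next multiple of 9 → 72.
11.5 cm = 4.53 inches; × 11.25 = 50.94 → 51 rows.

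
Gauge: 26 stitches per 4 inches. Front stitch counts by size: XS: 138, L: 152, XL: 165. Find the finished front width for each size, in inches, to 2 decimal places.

26/4 = 6.5 sts per in.
XS: 138 / 6.5 = 21.231 → 21.23 in.
L: 152 / 6.5 = 23.385 → 23.38 in.
XL: 165 / 6.5 = 25.385 → 25.38 in.

XS 21.23 inches; L 23.38 inches; XL 25.38 inches.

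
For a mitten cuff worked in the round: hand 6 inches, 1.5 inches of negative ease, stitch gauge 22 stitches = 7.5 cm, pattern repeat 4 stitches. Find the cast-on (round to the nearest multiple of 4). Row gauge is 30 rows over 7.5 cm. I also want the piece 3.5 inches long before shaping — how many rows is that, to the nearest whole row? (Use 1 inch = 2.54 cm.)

Finished = 6 − 1.5 = 4.5 inches.
4.5 inches × 2.54 = 11.43 cm.
22/7.5 = 2.933 sts per cm; 11.43 × 2.933 = 33.53 sts.
Nearest multiple of 4 → 32.
3.5 inches = 8.89 cm; × 4 = 35.56 → 36 rows.

Cast on 32 stitches; work 36 rows.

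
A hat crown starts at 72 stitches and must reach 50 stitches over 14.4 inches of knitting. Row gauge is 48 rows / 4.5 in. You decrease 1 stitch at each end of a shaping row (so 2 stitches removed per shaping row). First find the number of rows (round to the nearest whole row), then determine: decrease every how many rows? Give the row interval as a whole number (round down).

Rows = 14.4 × 10.667 = 153.6 → 154 rows.
Stitches to remove: 22 → 11 shaping rows (at 2 st each).
154 / 11 = 14.00 → every 14 rows.

Decrease every 14th row.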